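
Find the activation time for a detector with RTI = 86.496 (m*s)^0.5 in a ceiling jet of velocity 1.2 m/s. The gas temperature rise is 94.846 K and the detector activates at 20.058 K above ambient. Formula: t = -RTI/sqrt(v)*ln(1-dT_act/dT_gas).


dT_act/dT_gas = 0.21148
ln(1 - 0.21148) = -0.23760
t = -86.496 / sqrt(1.2) * -0.23760 = 18.761 s

18.761 s


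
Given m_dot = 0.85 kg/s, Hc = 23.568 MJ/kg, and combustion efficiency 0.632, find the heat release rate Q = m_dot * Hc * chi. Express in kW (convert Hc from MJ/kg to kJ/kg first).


Hc = 23.568 MJ/kg = 23.568 * 1000 kJ/kg = 23568 kJ/kg
Q = 0.85 kg/s * 23568 kJ/kg * 0.632 = 12661 kW

12661 kW


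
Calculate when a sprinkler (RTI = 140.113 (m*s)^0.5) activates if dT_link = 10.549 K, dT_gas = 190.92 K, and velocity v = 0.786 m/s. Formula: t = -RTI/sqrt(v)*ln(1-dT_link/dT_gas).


dT_link/dT_gas = 0.055254
ln(1 - 0.055254) = -0.056839
t = -140.113 / sqrt(0.786) * -0.056839 = 8.9828 s

8.9828 s


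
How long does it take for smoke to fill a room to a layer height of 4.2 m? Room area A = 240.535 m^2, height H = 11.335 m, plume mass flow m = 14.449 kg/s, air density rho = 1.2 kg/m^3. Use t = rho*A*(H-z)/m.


H - z = 7.135 m
t = 1.2 * 240.535 * 7.135 / 14.449 = 142.53 s

142.53 s


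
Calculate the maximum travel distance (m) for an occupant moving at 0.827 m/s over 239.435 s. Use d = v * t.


d = 0.827 * 239.435 = 198.01 m

198.01 m


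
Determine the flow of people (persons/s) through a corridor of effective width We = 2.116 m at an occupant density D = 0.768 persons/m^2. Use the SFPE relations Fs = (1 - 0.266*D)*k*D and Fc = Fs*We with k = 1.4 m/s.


1 - 0.266*D = 1 - 0.266*0.768 = 0.79571
Fs = 0.79571 * 1.4 * 0.768 = 0.85555 persons/(s*m)
Fc = 0.85555 * 2.116 = 1.8103 persons/s

1.8103 persons/s


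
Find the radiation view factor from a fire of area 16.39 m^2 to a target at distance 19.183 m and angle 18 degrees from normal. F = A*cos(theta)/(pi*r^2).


cos(18 deg) = 0.95106
pi*r^2 = 1156.1
F = 16.39 * 0.95106 / 1156.1 = 0.013483

0.013483


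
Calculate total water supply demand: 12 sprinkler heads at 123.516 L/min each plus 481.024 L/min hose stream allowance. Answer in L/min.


Sprinkler demand = 12 * 123.516 = 1482.192 L/min
Total = 1482.192 + 481.024 = 1963.216 L/min

1963.216 L/min


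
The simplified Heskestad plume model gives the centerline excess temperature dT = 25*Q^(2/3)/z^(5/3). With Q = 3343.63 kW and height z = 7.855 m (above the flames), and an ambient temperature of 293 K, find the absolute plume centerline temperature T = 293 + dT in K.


Q^(2/3) = 223.60
z^(5/3) = 31.039
dT = 25 * 223.60 / 31.039 = 180.10 K
T = 293 + 180.10 = 473.10 K

473.10 K


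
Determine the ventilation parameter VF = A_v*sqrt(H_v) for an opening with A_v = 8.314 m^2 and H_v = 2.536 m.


sqrt(H_v) = 1.5925
VF = 8.314 * 1.5925 = 13.240 m^(5/2)

13.240 m^(5/2)


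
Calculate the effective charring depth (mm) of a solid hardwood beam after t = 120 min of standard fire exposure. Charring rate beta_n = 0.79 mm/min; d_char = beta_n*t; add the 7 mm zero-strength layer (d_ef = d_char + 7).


d_char = 0.79 * 120 = 94.8 mm
d_ef = 94.8 + 1.0*7 = 101.8 mm

101.8 mm


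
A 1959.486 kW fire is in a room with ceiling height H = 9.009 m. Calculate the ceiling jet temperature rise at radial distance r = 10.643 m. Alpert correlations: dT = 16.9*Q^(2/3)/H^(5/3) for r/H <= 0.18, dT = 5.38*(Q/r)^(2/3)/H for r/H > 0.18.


r/H = 10.643 / 9.009 = 1.1814
r/H > 0.18, so dT = 5.38*(Q/r)^(2/3)/H
Q/r = 184.11
(Q/r)^(2/3) = 32.363
dT = 5.38 * 32.363 / 9.009 = 19.327 K

19.327 K


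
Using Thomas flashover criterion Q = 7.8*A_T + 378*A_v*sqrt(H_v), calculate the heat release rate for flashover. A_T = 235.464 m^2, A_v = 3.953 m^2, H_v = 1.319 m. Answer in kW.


7.8*A_T = 1836.6
sqrt(H_v) = 1.1485
378*A_v*sqrt(H_v) = 1716.1
Q = 1836.6 + 1716.1 = 3552.7 kW

3552.7 kW


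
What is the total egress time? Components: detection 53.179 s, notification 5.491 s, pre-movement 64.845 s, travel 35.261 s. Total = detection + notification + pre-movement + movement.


Total = 53.179 + 5.491 + 64.845 + 35.261 = 158.776 s

158.776 s


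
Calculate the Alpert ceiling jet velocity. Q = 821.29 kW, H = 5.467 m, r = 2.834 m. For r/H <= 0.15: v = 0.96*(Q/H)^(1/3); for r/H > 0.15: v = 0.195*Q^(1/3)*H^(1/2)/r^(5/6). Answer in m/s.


r/H = 2.834 / 5.467 = 0.51838
r/H > 0.15, so v = 0.195*Q^(1/3)*H^(1/2)/r^(5/6)
Q^(1/3) = 9.3648
H^(1/2) = 2.3382
r^(5/6) = 2.3823
v = 0.195 * 9.3648 * 2.3382 / 2.3823 = 1.7923 m/s

1.7923 m/s


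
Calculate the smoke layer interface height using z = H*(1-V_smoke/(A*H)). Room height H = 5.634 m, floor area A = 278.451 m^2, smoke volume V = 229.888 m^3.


V/(A*H) = 0.14654
1 - 0.14654 = 0.85346
z = 5.634 * 0.85346 = 4.8084 m

4.8084 m


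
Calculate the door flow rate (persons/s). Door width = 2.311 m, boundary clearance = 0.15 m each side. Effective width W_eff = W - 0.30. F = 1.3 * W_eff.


W_eff = 2.311 - 0.30 = 2.011 m
F = 1.3 * 2.011 = 2.6143 persons/s

2.6143 persons/s


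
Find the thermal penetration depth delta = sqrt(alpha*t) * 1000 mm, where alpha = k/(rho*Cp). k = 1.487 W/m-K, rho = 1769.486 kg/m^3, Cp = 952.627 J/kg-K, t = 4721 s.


alpha = 1.487 / (1769.486 * 952.627) = 8.8215e-07 m^2/s
alpha * t = 0.0041646
delta = sqrt(0.0041646) * 1000 = 64.534 mm

64.534 mm


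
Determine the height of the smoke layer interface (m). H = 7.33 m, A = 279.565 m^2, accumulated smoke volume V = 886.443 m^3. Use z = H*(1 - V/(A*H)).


V/(A*H) = 0.43258
1 - 0.43258 = 0.56742
z = 7.33 * 0.56742 = 4.1592 m

4.1592 m


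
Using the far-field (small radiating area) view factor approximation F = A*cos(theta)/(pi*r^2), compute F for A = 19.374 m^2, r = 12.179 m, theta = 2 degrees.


cos(2 deg) = 0.99939
pi*r^2 = 465.99
F = 19.374 * 0.99939 / 465.99 = 0.041551

0.041551


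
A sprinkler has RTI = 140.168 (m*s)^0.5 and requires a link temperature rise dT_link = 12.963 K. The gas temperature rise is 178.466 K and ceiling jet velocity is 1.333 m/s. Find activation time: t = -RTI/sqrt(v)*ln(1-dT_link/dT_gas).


dT_link/dT_gas = 0.072636
ln(1 - 0.072636) = -0.075409
t = -140.168 / sqrt(1.333) * -0.075409 = 9.1549 s

9.1549 s


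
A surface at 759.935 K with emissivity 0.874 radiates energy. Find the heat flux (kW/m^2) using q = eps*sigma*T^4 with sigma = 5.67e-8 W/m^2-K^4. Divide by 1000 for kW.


T^4 = 3.3351e+11
q = 0.874 * 5.67e-8 * 3.3351e+11 / 1000 = 16.527 kW/m^2

16.527 kW/m^2


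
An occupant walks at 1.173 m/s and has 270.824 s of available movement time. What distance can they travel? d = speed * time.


d = 1.173 * 270.824 = 317.68 m

317.68 m


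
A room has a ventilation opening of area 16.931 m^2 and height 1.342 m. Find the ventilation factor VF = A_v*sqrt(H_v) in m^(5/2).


sqrt(H_v) = 1.1584
VF = 16.931 * 1.1584 = 19.614 m^(5/2)

19.614 m^(5/2)


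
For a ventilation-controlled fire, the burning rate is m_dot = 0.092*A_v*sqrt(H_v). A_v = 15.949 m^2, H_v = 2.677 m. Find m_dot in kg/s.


sqrt(H_v) = 1.6362
m_dot = 0.092 * 15.949 * 1.6362 = 2.4007 kg/s

2.4007 kg/s


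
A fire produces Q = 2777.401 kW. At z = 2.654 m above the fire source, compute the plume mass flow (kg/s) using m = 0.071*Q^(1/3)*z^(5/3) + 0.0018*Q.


Q^(1/3) = 14.057
z^(5/3) = 5.0875
First term = 0.071 * 14.057 * 5.0875 = 5.0774
Second term = 0.0018 * 2777.401 = 4.9993
m = 10.077 kg/s

10.077 kg/s


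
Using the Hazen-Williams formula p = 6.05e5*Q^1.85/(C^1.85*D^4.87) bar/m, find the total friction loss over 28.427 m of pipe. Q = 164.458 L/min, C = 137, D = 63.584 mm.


Q^1.85 = 12581
C^1.85 = 8972.9
D^4.87 = 6.0576e+08
p/m = 0.0014003 bar/m
p_total = 0.0014003 * 28.427 = 0.039806 bar

0.039806 bar


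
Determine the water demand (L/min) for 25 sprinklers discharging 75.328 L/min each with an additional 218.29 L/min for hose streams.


Sprinkler demand = 25 * 75.328 = 1883.2 L/min
Total = 1883.2 + 218.29 = 2101.49 L/min

2101.49 L/min


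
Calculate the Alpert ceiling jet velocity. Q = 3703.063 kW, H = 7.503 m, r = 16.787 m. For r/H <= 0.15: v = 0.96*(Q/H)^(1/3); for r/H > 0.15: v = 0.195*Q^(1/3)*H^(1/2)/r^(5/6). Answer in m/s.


r/H = 16.787 / 7.503 = 2.2374
r/H > 0.15, so v = 0.195*Q^(1/3)*H^(1/2)/r^(5/6)
Q^(1/3) = 15.471
H^(1/2) = 2.7392
r^(5/6) = 10.491
v = 0.195 * 15.471 * 2.7392 / 10.491 = 0.78770 m/s

0.78770 m/s


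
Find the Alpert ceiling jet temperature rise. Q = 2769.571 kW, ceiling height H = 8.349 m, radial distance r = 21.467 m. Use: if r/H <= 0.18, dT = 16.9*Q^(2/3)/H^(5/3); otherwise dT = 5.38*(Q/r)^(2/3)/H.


r/H = 21.467 / 8.349 = 2.5712
r/H > 0.18, so dT = 5.38*(Q/r)^(2/3)/H
Q/r = 129.02
(Q/r)^(2/3) = 25.533
dT = 5.38 * 25.533 / 8.349 = 16.453 K

16.453 K


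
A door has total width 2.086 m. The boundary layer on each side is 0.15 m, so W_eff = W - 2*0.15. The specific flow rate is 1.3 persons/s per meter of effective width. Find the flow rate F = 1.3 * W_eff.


W_eff = 2.086 - 0.30 = 1.786 m
F = 1.3 * 1.786 = 2.3218 persons/s

2.3218 persons/s


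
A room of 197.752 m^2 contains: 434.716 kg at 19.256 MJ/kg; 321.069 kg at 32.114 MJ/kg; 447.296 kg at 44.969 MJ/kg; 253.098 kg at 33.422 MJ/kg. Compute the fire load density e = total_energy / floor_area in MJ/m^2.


Total energy = 434.716*19.256 + 321.069*32.114 + 447.296*44.969 + 253.098*33.422
= 8370.891 + 10310.81 + 20114.45 + 8459.041
= 47255.20 MJ
e = 47255.20 / 197.752 = 238.96 MJ/m^2

238.96 MJ/m^2


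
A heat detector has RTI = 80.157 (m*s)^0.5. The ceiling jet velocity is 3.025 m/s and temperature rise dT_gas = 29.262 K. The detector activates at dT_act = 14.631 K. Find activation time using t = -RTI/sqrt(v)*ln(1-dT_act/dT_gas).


dT_act/dT_gas = 0.5
ln(1 - 0.5) = -0.69315
t = -80.157 / sqrt(3.025) * -0.69315 = 31.945 s

31.945 s


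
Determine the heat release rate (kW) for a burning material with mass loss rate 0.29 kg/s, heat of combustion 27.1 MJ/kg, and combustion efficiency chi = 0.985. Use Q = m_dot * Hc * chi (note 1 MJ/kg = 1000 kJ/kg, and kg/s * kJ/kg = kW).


Hc = 27.1 MJ/kg = 27.1 * 1000 kJ/kg = 27100 kJ/kg
Q = 0.29 kg/s * 27100 kJ/kg * 0.985 = 7741.115 kW

7741.115 kW


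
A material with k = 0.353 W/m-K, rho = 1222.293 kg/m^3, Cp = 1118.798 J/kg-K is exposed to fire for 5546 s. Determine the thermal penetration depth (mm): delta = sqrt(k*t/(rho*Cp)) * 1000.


alpha = 0.353 / (1222.293 * 1118.798) = 2.5814e-07 m^2/s
alpha * t = 0.0014316
delta = sqrt(0.0014316) * 1000 = 37.837 mm

37.837 mm


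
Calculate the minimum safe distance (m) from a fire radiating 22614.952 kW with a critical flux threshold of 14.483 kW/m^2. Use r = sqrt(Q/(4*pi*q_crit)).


4*pi*q_crit = 182.00
Q/(4*pi*q_crit) = 124.26
r = sqrt(124.26) = 11.147 m

11.147 m


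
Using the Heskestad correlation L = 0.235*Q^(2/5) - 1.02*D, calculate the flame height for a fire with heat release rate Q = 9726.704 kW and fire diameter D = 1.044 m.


Q^(2/5) = 39.372
0.235 * Q^(2/5) = 9.2524
1.02 * D = 1.0649
L = 8.1875 m

8.1875 m


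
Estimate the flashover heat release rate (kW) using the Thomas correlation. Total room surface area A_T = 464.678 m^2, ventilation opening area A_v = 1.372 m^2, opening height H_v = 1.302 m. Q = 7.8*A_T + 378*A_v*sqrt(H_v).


7.8*A_T = 3624.5
sqrt(H_v) = 1.1411
378*A_v*sqrt(H_v) = 591.77
Q = 3624.5 + 591.77 = 4216.3 kW

4216.3 kW


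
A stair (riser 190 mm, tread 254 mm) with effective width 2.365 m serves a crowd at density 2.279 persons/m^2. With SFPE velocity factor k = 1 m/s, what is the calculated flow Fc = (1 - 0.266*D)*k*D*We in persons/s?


1 - 0.266*D = 1 - 0.266*2.279 = 0.39379
Fs = 0.39379 * 1 * 2.279 = 0.89744 persons/(s*m)
Fc = 0.89744 * 2.365 = 2.1224 persons/s

2.1224 persons/s


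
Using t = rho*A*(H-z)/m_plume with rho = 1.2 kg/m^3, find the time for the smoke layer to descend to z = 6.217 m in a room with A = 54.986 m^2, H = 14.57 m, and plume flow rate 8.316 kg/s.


H - z = 8.353 m
t = 1.2 * 54.986 * 8.353 / 8.316 = 66.277 s

66.277 s


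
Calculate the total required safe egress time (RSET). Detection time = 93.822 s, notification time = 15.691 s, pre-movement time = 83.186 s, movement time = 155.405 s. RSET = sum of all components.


Total = 93.822 + 15.691 + 83.186 + 155.405 = 348.104 s

348.104 s


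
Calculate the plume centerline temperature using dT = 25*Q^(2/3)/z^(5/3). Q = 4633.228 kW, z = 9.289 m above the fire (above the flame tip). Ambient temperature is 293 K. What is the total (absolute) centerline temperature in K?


Q^(2/3) = 277.92
z^(5/3) = 41.047
dT = 25 * 277.92 / 41.047 = 169.27 K
T = 293 + 169.27 = 462.27 K

462.27 K


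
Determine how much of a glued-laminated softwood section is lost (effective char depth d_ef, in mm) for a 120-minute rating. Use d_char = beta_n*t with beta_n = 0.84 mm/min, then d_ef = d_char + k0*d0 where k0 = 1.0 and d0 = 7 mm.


d_char = 0.84 * 120 = 100.8 mm
d_ef = 100.8 + 1.0*7 = 107.8 mm

107.8 mm


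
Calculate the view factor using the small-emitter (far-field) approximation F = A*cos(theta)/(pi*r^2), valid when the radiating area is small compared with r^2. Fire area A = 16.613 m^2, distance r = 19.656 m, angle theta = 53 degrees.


cos(53 deg) = 0.60182
pi*r^2 = 1213.8
F = 16.613 * 0.60182 / 1213.8 = 0.0082370

0.0082370


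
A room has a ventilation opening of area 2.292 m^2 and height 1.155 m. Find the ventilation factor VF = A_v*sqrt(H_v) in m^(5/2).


sqrt(H_v) = 1.0747
VF = 2.292 * 1.0747 = 2.4632 m^(5/2)

2.4632 m^(5/2)


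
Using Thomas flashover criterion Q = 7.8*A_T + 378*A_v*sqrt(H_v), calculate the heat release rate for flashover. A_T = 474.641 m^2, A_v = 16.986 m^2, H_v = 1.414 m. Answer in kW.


7.8*A_T = 3702.2
sqrt(H_v) = 1.1891
378*A_v*sqrt(H_v) = 7635.0
Q = 3702.2 + 7635.0 = 11337 kW

11337 kW


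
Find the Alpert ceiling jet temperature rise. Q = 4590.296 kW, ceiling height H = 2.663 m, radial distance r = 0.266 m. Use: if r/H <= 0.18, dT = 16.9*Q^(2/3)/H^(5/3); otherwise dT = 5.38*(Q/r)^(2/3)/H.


r/H = 0.266 / 2.663 = 0.099887
r/H <= 0.18, so dT = 16.9*Q^(2/3)/H^(5/3)
Q^(2/3) = 276.20
H^(5/3) = 5.1163
dT = 16.9 * 276.20 / 5.1163 = 912.35 K

912.35 K


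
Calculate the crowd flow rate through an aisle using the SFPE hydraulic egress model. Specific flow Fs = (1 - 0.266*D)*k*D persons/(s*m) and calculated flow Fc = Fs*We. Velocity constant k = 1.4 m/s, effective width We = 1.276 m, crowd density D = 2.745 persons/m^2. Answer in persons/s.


1 - 0.266*D = 1 - 0.266*2.745 = 0.26983
Fs = 0.26983 * 1.4 * 2.745 = 1.0370 persons/(s*m)
Fc = 1.0370 * 1.276 = 1.3232 persons/s

1.3232 persons/s


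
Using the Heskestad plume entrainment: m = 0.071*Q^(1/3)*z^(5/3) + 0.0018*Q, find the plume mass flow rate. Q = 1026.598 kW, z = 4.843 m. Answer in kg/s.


Q^(1/3) = 10.088
z^(5/3) = 13.863
First term = 0.071 * 10.088 * 13.863 = 9.9292
Second term = 0.0018 * 1026.598 = 1.8479
m = 11.777 kg/s

11.777 kg/s


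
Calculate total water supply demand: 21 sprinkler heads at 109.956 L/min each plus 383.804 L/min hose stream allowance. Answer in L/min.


Sprinkler demand = 21 * 109.956 = 2309.076 L/min
Total = 2309.076 + 383.804 = 2692.88 L/min

2692.88 L/min


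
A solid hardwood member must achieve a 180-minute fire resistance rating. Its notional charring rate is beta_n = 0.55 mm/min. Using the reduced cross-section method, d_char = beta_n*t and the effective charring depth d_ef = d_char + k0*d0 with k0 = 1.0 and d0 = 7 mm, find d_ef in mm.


d_char = 0.55 * 180 = 99 mm
d_ef = 99 + 1.0*7 = 106 mm

106 mm


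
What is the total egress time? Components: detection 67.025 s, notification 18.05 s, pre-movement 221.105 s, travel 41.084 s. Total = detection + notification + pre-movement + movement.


Total = 67.025 + 18.05 + 221.105 + 41.084 = 347.264 s

347.264 s


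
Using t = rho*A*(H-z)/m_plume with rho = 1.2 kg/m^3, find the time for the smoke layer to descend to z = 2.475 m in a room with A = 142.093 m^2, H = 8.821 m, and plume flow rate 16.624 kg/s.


H - z = 6.346 m
t = 1.2 * 142.093 * 6.346 / 16.624 = 65.091 s

65.091 s


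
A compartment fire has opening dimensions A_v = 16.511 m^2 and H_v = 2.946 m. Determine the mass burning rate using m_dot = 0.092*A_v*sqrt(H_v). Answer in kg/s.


sqrt(H_v) = 1.7164
m_dot = 0.092 * 16.511 * 1.7164 = 2.6072 kg/s

2.6072 kg/s


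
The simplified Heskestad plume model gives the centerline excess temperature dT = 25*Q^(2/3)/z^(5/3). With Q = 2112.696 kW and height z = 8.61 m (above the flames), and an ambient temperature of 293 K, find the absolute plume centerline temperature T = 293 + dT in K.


Q^(2/3) = 164.65
z^(5/3) = 36.169
dT = 25 * 164.65 / 36.169 = 113.80 K
T = 293 + 113.80 = 406.80 K

406.80 K


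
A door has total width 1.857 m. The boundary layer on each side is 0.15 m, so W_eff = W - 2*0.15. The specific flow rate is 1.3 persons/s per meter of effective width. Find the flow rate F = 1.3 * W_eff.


W_eff = 1.857 - 0.30 = 1.557 m
F = 1.3 * 1.557 = 2.0241 persons/s

2.0241 persons/s


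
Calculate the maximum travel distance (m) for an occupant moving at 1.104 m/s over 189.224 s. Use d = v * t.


d = 1.104 * 189.224 = 208.90 m

208.90 m


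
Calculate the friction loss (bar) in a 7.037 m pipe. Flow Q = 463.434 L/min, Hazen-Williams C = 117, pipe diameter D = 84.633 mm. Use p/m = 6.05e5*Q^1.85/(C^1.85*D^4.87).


Q^1.85 = 85522
C^1.85 = 6701.1
D^4.87 = 2.4385e+09
p/m = 0.0031664 bar/m
p_total = 0.0031664 * 7.037 = 0.022282 bar

0.022282 bar


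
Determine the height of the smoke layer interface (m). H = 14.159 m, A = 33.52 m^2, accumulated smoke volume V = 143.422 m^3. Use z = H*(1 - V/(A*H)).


V/(A*H) = 0.30219
1 - 0.30219 = 0.69781
z = 14.159 * 0.69781 = 9.8803 m

9.8803 m


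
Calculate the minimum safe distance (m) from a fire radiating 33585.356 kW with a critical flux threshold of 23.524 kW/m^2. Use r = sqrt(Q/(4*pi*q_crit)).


4*pi*q_crit = 295.61
Q/(4*pi*q_crit) = 113.61
r = sqrt(113.61) = 10.659 m

10.659 m


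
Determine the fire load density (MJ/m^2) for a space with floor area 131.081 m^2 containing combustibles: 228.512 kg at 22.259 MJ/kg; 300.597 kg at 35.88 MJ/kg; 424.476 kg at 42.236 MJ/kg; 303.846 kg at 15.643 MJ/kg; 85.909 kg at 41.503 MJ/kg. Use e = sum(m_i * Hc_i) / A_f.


Total energy = 228.512*22.259 + 300.597*35.88 + 424.476*42.236 + 303.846*15.643 + 85.909*41.503
= 5086.449 + 10785.42 + 17928.17 + 4753.063 + 3565.481
= 42118.58 MJ
e = 42118.58 / 131.081 = 321.32 MJ/m^2

321.32 MJ/m^2


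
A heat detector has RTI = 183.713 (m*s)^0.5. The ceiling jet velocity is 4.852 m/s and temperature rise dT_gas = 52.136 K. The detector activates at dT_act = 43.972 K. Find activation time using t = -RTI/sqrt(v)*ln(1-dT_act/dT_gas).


dT_act/dT_gas = 0.84341
ln(1 - 0.84341) = -1.8541
t = -183.713 / sqrt(4.852) * -1.8541 = 154.64 s

154.64 s


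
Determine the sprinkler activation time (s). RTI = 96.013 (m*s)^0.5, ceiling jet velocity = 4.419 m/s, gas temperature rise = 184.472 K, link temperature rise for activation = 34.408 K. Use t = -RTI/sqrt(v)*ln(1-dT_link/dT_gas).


dT_link/dT_gas = 0.18652
ln(1 - 0.18652) = -0.20644
t = -96.013 / sqrt(4.419) * -0.20644 = 9.4287 s

9.4287 s


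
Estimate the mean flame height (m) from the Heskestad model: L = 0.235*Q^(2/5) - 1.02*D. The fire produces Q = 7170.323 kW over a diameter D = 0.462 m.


Q^(2/5) = 34.851
0.235 * Q^(2/5) = 8.1900
1.02 * D = 0.47124
L = 7.7187 m

7.7187 m


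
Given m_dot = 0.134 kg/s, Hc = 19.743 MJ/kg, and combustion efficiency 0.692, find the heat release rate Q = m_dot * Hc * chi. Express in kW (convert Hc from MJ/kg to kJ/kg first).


Hc = 19.743 MJ/kg = 19.743 * 1000 kJ/kg = 19743 kJ/kg
Q = 0.134 kg/s * 19743 kJ/kg * 0.692 = 1830.7 kW

1830.7 kW


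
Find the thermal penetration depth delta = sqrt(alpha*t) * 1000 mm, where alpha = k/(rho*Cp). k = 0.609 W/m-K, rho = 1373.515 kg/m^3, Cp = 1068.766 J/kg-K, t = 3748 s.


alpha = 0.609 / (1373.515 * 1068.766) = 4.1486e-07 m^2/s
alpha * t = 0.0015549
delta = sqrt(0.0015549) * 1000 = 39.432 mm

39.432 mm


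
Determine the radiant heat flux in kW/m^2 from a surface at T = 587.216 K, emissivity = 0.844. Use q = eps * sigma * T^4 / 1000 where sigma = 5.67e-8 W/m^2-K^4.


T^4 = 1.1890e+11
q = 0.844 * 5.67e-8 * 1.1890e+11 / 1000 = 5.6901 kW/m^2

5.6901 kW/m^2


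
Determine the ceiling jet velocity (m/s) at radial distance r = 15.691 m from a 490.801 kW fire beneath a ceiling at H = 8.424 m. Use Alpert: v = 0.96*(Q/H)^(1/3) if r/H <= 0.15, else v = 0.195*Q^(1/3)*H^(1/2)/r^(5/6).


r/H = 15.691 / 8.424 = 1.8627
r/H > 0.15, so v = 0.195*Q^(1/3)*H^(1/2)/r^(5/6)
Q^(1/3) = 7.8880
H^(1/2) = 2.9024
r^(5/6) = 9.9169
v = 0.195 * 7.8880 * 2.9024 / 9.9169 = 0.45018 m/s

0.45018 m/s


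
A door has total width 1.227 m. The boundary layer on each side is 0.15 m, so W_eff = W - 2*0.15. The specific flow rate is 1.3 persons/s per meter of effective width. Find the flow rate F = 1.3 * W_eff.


W_eff = 1.227 - 0.30 = 0.927 m
F = 1.3 * 0.927 = 1.2051 persons/s

1.2051 persons/s


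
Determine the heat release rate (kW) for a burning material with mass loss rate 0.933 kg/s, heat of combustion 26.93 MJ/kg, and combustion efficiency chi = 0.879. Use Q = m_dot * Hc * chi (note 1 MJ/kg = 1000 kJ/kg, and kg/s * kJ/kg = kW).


Hc = 26.93 MJ/kg = 26.93 * 1000 kJ/kg = 26930 kJ/kg
Q = 0.933 kg/s * 26930 kJ/kg * 0.879 = 22085 kW

22085 kW


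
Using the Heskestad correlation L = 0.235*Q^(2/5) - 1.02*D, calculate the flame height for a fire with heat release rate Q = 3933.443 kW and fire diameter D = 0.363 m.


Q^(2/5) = 27.410
0.235 * Q^(2/5) = 6.4414
1.02 * D = 0.37026
L = 6.0711 m

6.0711 m


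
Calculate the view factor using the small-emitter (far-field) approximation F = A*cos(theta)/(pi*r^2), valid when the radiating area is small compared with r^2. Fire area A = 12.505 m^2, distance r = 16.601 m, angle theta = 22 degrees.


cos(22 deg) = 0.92718
pi*r^2 = 865.80
F = 12.505 * 0.92718 / 865.80 = 0.013392

0.013392


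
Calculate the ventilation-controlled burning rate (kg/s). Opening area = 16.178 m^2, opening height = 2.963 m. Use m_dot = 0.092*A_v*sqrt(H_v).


sqrt(H_v) = 1.7213
m_dot = 0.092 * 16.178 * 1.7213 = 2.5620 kg/s

2.5620 kg/s


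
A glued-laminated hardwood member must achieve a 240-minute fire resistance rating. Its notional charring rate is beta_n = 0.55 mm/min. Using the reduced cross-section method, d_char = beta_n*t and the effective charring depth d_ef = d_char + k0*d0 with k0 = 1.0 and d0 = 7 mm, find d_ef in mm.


d_char = 0.55 * 240 = 132 mm
d_ef = 132 + 1.0*7 = 139 mm

139 mm


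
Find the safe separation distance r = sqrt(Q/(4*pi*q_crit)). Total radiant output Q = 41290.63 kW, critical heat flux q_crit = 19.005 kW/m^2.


4*pi*q_crit = 238.82
Q/(4*pi*q_crit) = 172.89
r = sqrt(172.89) = 13.149 m

13.149 m


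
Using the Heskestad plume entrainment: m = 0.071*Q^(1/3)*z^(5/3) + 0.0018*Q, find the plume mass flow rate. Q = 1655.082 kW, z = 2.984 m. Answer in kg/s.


Q^(1/3) = 11.829
z^(5/3) = 6.1849
First term = 0.071 * 11.829 * 6.1849 = 5.1943
Second term = 0.0018 * 1655.082 = 2.9791
m = 8.1735 kg/s

8.1735 kg/s


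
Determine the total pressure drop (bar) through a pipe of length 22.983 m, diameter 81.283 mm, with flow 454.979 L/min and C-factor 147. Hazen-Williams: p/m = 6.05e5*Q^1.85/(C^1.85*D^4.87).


Q^1.85 = 82658
C^1.85 = 10222
D^4.87 = 2.0031e+09
p/m = 0.0024423 bar/m
p_total = 0.0024423 * 22.983 = 0.056132 bar

0.056132 bar


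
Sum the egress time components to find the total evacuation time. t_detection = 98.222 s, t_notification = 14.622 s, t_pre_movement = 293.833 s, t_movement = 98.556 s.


Total = 98.222 + 14.622 + 293.833 + 98.556 = 505.233 s

505.233 s


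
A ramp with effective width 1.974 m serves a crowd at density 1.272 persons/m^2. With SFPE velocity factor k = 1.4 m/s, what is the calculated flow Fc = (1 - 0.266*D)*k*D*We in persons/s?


1 - 0.266*D = 1 - 0.266*1.272 = 0.66165
Fs = 0.66165 * 1.4 * 1.272 = 1.1783 persons/(s*m)
Fc = 1.1783 * 1.974 = 2.3259 persons/s

2.3259 persons/s


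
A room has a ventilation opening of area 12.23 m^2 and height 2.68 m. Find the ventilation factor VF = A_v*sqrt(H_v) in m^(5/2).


sqrt(H_v) = 1.6371
VF = 12.23 * 1.6371 = 20.021 m^(5/2)

20.021 m^(5/2)


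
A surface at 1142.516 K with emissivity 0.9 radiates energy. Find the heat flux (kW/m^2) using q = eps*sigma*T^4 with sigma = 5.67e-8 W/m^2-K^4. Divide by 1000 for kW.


T^4 = 1.7039e+12
q = 0.9 * 5.67e-8 * 1.7039e+12 / 1000 = 86.951 kW/m^2

86.951 kW/m^2


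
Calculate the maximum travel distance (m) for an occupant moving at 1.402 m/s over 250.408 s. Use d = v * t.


d = 1.402 * 250.408 = 351.07 m

351.07 m


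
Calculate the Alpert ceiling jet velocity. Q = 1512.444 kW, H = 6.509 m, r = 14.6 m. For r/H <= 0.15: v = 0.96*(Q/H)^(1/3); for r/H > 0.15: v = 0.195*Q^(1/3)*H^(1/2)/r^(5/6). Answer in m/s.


r/H = 14.6 / 6.509 = 2.2430
r/H > 0.15, so v = 0.195*Q^(1/3)*H^(1/2)/r^(5/6)
Q^(1/3) = 11.479
H^(1/2) = 2.5513
r^(5/6) = 9.3389
v = 0.195 * 11.479 * 2.5513 / 9.3389 = 0.61149 m/s

0.61149 m/s


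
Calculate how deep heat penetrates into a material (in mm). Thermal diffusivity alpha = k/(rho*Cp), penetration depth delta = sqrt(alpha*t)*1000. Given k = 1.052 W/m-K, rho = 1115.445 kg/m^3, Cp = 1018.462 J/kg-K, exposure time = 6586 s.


alpha = 1.052 / (1115.445 * 1018.462) = 9.2603e-07 m^2/s
alpha * t = 0.0060988
delta = sqrt(0.0060988) * 1000 = 78.095 mm

78.095 mm


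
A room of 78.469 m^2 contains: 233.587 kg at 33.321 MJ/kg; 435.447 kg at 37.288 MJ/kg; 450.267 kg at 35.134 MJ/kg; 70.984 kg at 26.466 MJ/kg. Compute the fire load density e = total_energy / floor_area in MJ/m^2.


Total energy = 233.587*33.321 + 435.447*37.288 + 450.267*35.134 + 70.984*26.466
= 7783.352 + 16236.95 + 15819.68 + 1878.663
= 41718.64 MJ
e = 41718.64 / 78.469 = 531.66 MJ/m^2

531.66 MJ/m^2


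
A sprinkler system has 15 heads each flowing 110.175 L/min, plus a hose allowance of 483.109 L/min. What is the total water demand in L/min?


Sprinkler demand = 15 * 110.175 = 1652.625 L/min
Total = 1652.625 + 483.109 = 2135.734 L/min

2135.734 L/min


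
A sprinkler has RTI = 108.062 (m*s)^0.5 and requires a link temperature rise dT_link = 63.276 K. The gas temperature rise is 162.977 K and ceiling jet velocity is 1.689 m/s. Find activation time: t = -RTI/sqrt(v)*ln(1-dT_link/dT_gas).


dT_link/dT_gas = 0.38825
ln(1 - 0.38825) = -0.49143
t = -108.062 / sqrt(1.689) * -0.49143 = 40.862 s

40.862 s


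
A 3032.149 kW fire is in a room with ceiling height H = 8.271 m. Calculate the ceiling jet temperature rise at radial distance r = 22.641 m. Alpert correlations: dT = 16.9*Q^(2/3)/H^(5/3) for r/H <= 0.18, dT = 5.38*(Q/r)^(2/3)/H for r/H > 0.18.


r/H = 22.641 / 8.271 = 2.7374
r/H > 0.18, so dT = 5.38*(Q/r)^(2/3)/H
Q/r = 133.92
(Q/r)^(2/3) = 26.176
dT = 5.38 * 26.176 / 8.271 = 17.027 K

17.027 K


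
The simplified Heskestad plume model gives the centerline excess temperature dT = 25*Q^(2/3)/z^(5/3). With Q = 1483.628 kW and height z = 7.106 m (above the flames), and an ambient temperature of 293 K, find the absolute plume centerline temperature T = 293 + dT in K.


Q^(2/3) = 130.08
z^(5/3) = 26.265
dT = 25 * 130.08 / 26.265 = 123.82 K
T = 293 + 123.82 = 416.82 K

416.82 K


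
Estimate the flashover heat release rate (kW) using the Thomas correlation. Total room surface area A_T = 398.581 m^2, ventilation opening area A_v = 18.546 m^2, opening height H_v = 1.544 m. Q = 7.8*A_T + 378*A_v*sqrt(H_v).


7.8*A_T = 3108.9
sqrt(H_v) = 1.2426
378*A_v*sqrt(H_v) = 8711.0
Q = 3108.9 + 8711.0 = 11820 kW

11820 kW


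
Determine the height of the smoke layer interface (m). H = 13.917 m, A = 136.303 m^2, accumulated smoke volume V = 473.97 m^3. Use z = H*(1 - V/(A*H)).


V/(A*H) = 0.24986
1 - 0.24986 = 0.75014
z = 13.917 * 0.75014 = 10.440 m

10.440 m


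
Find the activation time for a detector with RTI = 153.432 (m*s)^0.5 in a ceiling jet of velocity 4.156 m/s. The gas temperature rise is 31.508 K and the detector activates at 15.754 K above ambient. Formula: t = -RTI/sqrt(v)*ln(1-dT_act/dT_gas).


dT_act/dT_gas = 0.5
ln(1 - 0.5) = -0.69315
t = -153.432 / sqrt(4.156) * -0.69315 = 52.168 s

52.168 s


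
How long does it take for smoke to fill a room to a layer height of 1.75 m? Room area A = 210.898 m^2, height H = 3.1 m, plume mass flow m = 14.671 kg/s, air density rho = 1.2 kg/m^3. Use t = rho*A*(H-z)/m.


H - z = 1.35 m
t = 1.2 * 210.898 * 1.35 / 14.671 = 23.288 s

23.288 s


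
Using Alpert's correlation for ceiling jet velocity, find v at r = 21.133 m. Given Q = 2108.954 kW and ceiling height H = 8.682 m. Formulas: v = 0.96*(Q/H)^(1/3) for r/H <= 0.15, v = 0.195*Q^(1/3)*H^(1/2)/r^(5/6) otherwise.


r/H = 21.133 / 8.682 = 2.4341
r/H > 0.15, so v = 0.195*Q^(1/3)*H^(1/2)/r^(5/6)
Q^(1/3) = 12.824
H^(1/2) = 2.9465
r^(5/6) = 12.710
v = 0.195 * 12.824 * 2.9465 / 12.710 = 0.57974 m/s

0.57974 m/s


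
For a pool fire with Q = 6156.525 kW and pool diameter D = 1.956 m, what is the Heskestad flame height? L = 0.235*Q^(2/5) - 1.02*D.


Q^(2/5) = 32.789
0.235 * Q^(2/5) = 7.7055
1.02 * D = 1.9951
L = 5.7104 m

5.7104 m


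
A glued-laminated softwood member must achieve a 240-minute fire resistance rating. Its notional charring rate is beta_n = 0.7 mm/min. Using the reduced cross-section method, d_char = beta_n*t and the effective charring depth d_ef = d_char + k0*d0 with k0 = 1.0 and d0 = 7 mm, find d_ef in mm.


d_char = 0.7 * 240 = 168 mm
d_ef = 168 + 1.0*7 = 175 mm

175 mm


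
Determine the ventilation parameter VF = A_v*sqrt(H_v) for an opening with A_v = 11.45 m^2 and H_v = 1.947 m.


sqrt(H_v) = 1.3953
VF = 11.45 * 1.3953 = 15.977 m^(5/2)

15.977 m^(5/2)


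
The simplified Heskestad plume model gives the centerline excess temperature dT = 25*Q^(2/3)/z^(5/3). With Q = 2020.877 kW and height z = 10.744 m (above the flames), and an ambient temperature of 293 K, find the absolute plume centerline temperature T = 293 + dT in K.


Q^(2/3) = 159.84
z^(5/3) = 52.313
dT = 25 * 159.84 / 52.313 = 76.388 K
T = 293 + 76.388 = 369.39 K

369.39 K


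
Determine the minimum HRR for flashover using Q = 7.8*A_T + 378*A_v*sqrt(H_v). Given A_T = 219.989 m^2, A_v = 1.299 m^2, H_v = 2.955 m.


7.8*A_T = 1715.9
sqrt(H_v) = 1.7190
378*A_v*sqrt(H_v) = 844.07
Q = 1715.9 + 844.07 = 2560.0 kW

2560.0 kW


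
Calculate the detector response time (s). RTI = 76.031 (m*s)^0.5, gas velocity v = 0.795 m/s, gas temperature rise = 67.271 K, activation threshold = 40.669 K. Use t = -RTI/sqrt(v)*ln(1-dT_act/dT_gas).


dT_act/dT_gas = 0.60455
ln(1 - 0.60455) = -0.92774
t = -76.031 / sqrt(0.795) * -0.92774 = 79.111 s

79.111 s


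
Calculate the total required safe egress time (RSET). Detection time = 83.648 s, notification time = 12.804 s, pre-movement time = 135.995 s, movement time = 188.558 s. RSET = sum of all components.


Total = 83.648 + 12.804 + 135.995 + 188.558 = 421.005 s

421.005 s


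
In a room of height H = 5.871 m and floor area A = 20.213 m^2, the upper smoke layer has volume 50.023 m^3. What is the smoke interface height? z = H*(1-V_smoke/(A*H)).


V/(A*H) = 0.42153
1 - 0.42153 = 0.57847
z = 5.871 * 0.57847 = 3.3962 m

3.3962 m


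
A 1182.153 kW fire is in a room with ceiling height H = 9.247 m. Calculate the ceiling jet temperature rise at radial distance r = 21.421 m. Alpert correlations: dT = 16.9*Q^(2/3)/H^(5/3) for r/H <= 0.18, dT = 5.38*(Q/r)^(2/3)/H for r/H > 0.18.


r/H = 21.421 / 9.247 = 2.3165
r/H > 0.18, so dT = 5.38*(Q/r)^(2/3)/H
Q/r = 55.187
(Q/r)^(2/3) = 14.495
dT = 5.38 * 14.495 / 9.247 = 8.4334 K

8.4334 K


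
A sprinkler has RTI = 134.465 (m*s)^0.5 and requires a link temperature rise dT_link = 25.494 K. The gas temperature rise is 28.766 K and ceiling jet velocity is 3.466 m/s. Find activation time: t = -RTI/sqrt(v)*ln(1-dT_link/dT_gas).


dT_link/dT_gas = 0.88625
ln(1 - 0.88625) = -2.1738
t = -134.465 / sqrt(3.466) * -2.1738 = 157.00 s

157.00 s


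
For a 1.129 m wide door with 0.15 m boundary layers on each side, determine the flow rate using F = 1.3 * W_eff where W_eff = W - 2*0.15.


W_eff = 1.129 - 0.30 = 0.829 m
F = 1.3 * 0.829 = 1.0777 persons/s

1.0777 persons/s


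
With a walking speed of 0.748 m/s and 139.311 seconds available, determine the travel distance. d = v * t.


d = 0.748 * 139.311 = 104.20 m

104.20 m


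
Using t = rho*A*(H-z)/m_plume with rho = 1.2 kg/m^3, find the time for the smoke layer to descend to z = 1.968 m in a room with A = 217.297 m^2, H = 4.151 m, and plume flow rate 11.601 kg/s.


H - z = 2.183 m
t = 1.2 * 217.297 * 2.183 / 11.601 = 49.067 s

49.067 s


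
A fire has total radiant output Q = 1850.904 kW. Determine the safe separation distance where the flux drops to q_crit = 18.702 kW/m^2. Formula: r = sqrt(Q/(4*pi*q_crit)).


4*pi*q_crit = 235.02
Q/(4*pi*q_crit) = 7.8756
r = sqrt(7.8756) = 2.8064 m

2.8064 m


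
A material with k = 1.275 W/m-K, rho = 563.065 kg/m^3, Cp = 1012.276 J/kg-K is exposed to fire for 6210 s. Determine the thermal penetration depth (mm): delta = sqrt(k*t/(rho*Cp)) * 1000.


alpha = 1.275 / (563.065 * 1012.276) = 2.2369e-06 m^2/s
alpha * t = 0.013891
delta = sqrt(0.013891) * 1000 = 117.86 mm

117.86 mm


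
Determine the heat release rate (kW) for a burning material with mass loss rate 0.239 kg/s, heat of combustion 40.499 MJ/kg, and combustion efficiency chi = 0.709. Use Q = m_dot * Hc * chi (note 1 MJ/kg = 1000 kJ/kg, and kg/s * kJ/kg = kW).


Hc = 40.499 MJ/kg = 40.499 * 1000 kJ/kg = 40499 kJ/kg
Q = 0.239 kg/s * 40499 kJ/kg * 0.709 = 6862.6 kW

6862.6 kW


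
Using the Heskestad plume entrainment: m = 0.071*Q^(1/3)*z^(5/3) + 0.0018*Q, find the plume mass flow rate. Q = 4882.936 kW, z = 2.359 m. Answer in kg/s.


Q^(1/3) = 16.965
z^(5/3) = 4.1804
First term = 0.071 * 16.965 * 4.1804 = 5.0354
Second term = 0.0018 * 4882.936 = 8.7893
m = 13.825 kg/s

13.825 kg/s


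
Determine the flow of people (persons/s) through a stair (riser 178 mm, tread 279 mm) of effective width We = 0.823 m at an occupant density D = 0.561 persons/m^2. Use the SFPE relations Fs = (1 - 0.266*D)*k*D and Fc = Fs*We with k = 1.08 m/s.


1 - 0.266*D = 1 - 0.266*0.561 = 0.85077
Fs = 0.85077 * 1.08 * 0.561 = 0.51547 persons/(s*m)
Fc = 0.51547 * 0.823 = 0.42423 persons/s

0.42423 persons/s


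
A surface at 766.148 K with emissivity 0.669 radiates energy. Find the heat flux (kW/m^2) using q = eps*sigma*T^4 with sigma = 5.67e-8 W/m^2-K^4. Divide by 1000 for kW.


T^4 = 3.4455e+11
q = 0.669 * 5.67e-8 * 3.4455e+11 / 1000 = 13.070 kW/m^2

13.070 kW/m^2


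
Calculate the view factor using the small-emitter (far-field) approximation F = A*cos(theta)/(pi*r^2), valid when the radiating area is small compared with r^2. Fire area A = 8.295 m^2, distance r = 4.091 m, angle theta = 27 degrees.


cos(27 deg) = 0.89101
pi*r^2 = 52.579
F = 8.295 * 0.89101 / 52.579 = 0.14057

0.14057


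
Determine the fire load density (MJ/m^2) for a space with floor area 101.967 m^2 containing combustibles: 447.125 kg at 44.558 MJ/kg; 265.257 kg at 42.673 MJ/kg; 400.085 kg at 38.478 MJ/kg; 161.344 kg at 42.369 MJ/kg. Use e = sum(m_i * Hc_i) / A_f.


Total energy = 447.125*44.558 + 265.257*42.673 + 400.085*38.478 + 161.344*42.369
= 19923.00 + 11319.31 + 15394.47 + 6835.984
= 53472.76 MJ
e = 53472.76 / 101.967 = 524.41 MJ/m^2

524.41 MJ/m^2


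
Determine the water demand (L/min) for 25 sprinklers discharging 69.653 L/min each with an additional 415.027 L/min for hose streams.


Sprinkler demand = 25 * 69.653 = 1741.325 L/min
Total = 1741.325 + 415.027 = 2156.352 L/min

2156.352 L/min


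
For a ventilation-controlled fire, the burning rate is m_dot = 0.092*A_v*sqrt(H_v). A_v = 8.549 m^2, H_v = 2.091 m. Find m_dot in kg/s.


sqrt(H_v) = 1.4460
m_dot = 0.092 * 8.549 * 1.4460 = 1.1373 kg/s

1.1373 kg/s


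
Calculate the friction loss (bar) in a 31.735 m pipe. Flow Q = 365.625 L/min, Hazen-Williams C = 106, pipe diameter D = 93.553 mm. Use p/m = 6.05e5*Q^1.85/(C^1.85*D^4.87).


Q^1.85 = 55159
C^1.85 = 5582.3
D^4.87 = 3.9724e+09
p/m = 0.0015049 bar/m
p_total = 0.0015049 * 31.735 = 0.047758 bar

0.047758 bar


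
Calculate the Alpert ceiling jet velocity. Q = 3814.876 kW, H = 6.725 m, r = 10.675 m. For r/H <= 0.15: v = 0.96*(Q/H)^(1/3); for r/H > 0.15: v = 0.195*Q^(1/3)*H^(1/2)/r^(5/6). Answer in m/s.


r/H = 10.675 / 6.725 = 1.5874
r/H > 0.15, so v = 0.195*Q^(1/3)*H^(1/2)/r^(5/6)
Q^(1/3) = 15.625
H^(1/2) = 2.5933
r^(5/6) = 7.1940
v = 0.195 * 15.625 * 2.5933 / 7.1940 = 1.0983 m/s

1.0983 m/s


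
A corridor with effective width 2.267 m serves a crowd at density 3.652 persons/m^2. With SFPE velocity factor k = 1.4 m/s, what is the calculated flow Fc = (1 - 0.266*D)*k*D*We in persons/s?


1 - 0.266*D = 1 - 0.266*3.652 = 0.028568
Fs = 0.028568 * 1.4 * 3.652 = 0.14606 persons/(s*m)
Fc = 0.14606 * 2.267 = 0.33112 persons/s

0.33112 persons/s


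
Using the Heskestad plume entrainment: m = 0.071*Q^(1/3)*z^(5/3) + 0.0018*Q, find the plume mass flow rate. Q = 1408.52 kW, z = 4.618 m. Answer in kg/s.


Q^(1/3) = 11.210
z^(5/3) = 12.806
First term = 0.071 * 11.210 * 12.806 = 10.192
Second term = 0.0018 * 1408.52 = 2.5353
m = 12.728 kg/s

12.728 kg/s


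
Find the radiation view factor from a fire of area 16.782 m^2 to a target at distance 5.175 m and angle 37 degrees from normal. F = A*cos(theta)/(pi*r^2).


cos(37 deg) = 0.79864
pi*r^2 = 84.134
F = 16.782 * 0.79864 / 84.134 = 0.15930

0.15930


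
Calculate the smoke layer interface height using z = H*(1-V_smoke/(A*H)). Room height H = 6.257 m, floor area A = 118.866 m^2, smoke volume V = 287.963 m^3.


V/(A*H) = 0.38718
1 - 0.38718 = 0.61282
z = 6.257 * 0.61282 = 3.8344 m

3.8344 m


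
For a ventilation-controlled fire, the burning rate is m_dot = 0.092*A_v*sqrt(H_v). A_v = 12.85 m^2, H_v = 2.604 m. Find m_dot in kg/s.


sqrt(H_v) = 1.6137
m_dot = 0.092 * 12.85 * 1.6137 = 1.9077 kg/s

1.9077 kg/s


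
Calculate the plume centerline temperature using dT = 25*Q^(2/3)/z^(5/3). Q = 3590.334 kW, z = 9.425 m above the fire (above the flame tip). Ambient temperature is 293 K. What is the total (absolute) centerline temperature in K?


Q^(2/3) = 234.47
z^(5/3) = 42.054
dT = 25 * 234.47 / 42.054 = 139.39 K
T = 293 + 139.39 = 432.39 K

432.39 K


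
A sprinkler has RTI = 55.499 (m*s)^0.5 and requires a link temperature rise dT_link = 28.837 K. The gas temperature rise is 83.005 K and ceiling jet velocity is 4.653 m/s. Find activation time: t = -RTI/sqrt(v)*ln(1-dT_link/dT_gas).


dT_link/dT_gas = 0.34741
ln(1 - 0.34741) = -0.42681
t = -55.499 / sqrt(4.653) * -0.42681 = 10.981 s

10.981 s


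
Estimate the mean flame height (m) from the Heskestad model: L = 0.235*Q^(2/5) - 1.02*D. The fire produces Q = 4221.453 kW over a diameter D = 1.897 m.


Q^(2/5) = 28.196
0.235 * Q^(2/5) = 6.6260
1.02 * D = 1.9349
L = 4.6911 m

4.6911 m


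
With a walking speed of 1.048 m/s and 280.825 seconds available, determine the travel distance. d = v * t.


d = 1.048 * 280.825 = 294.30 m

294.30 m


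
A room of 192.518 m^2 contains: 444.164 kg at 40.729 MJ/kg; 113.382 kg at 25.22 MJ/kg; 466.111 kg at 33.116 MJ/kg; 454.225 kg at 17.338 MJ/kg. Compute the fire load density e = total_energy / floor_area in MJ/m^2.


Total energy = 444.164*40.729 + 113.382*25.22 + 466.111*33.116 + 454.225*17.338
= 18090.36 + 2859.494 + 15435.73 + 7875.353
= 44260.93 MJ
e = 44260.93 / 192.518 = 229.91 MJ/m^2

229.91 MJ/m^2


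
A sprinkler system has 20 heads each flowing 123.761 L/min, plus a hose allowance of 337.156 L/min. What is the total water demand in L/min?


Sprinkler demand = 20 * 123.761 = 2475.22 L/min
Total = 2475.22 + 337.156 = 2812.376 L/min

2812.376 L/min


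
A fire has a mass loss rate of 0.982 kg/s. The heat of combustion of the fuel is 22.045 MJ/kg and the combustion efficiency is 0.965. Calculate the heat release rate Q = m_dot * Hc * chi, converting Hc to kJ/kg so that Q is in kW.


Hc = 22.045 MJ/kg = 22.045 * 1000 kJ/kg = 22045 kJ/kg
Q = 0.982 kg/s * 22045 kJ/kg * 0.965 = 20891 kW

20891 kW
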